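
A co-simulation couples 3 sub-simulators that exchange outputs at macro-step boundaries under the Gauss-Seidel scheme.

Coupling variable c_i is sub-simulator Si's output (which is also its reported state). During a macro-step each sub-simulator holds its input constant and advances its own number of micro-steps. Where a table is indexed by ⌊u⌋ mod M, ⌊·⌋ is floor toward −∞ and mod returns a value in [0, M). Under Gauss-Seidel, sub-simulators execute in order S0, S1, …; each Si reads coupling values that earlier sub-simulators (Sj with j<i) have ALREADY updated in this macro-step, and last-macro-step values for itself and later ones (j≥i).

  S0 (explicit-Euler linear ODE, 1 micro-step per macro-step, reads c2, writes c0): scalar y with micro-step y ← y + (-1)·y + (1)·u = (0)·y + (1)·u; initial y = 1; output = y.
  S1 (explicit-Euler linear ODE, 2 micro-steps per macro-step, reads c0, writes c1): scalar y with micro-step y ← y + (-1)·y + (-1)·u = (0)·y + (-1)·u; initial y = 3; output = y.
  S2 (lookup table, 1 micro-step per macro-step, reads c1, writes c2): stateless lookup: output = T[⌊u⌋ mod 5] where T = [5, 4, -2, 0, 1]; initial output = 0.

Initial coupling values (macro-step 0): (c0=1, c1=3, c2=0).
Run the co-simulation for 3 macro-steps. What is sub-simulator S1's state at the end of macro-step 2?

macro 1: S0 reads c2=0 → after 1×micro: 0; S1 reads c0=0 → after 2×micro: 0; S2 reads c1=0 → after 1×micro: 5 ⇒ (c0=0, c1=0, c2=5)
macro 2: S0 reads c2=5 → after 1×micro: 5; S1 reads c0=5 → after 2×micro: -5; S2 reads c1=-5 → after 1×micro: 5 ⇒ (c0=5, c1=-5, c2=5)
macro 3: S0 reads c2=5 → after 1×micro: 5; S1 reads c0=5 → after 2×micro: -5; S2 reads c1=-5 → after 1×micro: 5 ⇒ (c0=5, c1=-5, c2=5)

S1 state at macro-step 2 = -5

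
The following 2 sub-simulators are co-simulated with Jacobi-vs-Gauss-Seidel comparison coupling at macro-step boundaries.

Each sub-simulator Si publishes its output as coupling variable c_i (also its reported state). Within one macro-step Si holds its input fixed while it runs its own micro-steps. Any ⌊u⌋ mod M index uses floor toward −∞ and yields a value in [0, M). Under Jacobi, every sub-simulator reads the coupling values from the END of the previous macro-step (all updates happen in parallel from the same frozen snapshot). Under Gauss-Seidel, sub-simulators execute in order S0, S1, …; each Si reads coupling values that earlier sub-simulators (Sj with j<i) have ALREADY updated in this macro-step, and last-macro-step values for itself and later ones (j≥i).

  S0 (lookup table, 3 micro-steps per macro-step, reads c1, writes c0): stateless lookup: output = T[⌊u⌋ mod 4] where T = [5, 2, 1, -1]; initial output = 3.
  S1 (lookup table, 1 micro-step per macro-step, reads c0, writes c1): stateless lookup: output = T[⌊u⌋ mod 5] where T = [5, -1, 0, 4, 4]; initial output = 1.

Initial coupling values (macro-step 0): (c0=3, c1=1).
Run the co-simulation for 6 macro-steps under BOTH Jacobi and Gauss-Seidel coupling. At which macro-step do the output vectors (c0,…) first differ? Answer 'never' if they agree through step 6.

[Jacobi] macro 1: S0 reads c1=1 → after 3×micro: 2; S1 reads c0=3 → after 1×micro: 4 ⇒ (c0=2, c1=4)
[Jacobi] macro 2: S0 reads c1=4 → after 3×micro: 5; S1 reads c0=2 → after 1×micro: 0 ⇒ (c0=5, c1=0)
[Jacobi] macro 3: S0 reads c1=0 → after 3×micro: 5; S1 reads c0=5 → after 1×micro: 5 ⇒ (c0=5, c1=5)
[Jacobi] macro 4: S0 reads c1=5 → after 3×micro: 2; S1 reads c0=5 → after 1×micro: 5 ⇒ (c0=2, c1=5)
[Jacobi] macro 5: S0 reads c1=5 → after 3×micro: 2; S1 reads c0=2 → after 1×micro: 0 ⇒ (c0=2, c1=0)
[Jacobi] macro 6: S0 reads c1=0 → after 3×micro: 5; S1 reads c0=2 → after 1×micro: 0 ⇒ (c0=5, c1=0)
[Gauss-Seidel] macro 1: S0 reads c1=1 → after 3×micro: 2; S1 reads c0=2 → after 1×micro: 0 ⇒ (c0=2, c1=0)
[Gauss-Seidel] macro 2: S0 reads c1=0 → after 3×micro: 5; S1 reads c0=5 → after 1×micro: 5 ⇒ (c0=5, c1=5)
[Gauss-Seidel] macro 3: S0 reads c1=5 → after 3×micro: 2; S1 reads c0=2 → after 1×micro: 0 ⇒ (c0=2, c1=0)
[Gauss-Seidel] macro 4: S0 reads c1=0 → after 3×micro: 5; S1 reads c0=5 → after 1×micro: 5 ⇒ (c0=5, c1=5)
[Gauss-Seidel] macro 5: S0 reads c1=5 → after 3×micro: 2; S1 reads c0=2 → after 1×micro: 0 ⇒ (c0=2, c1=0)
[Gauss-Seidel] macro 6: S0 reads c1=0 → after 3×micro: 5; S1 reads c0=5 → after 1×micro: 5 ⇒ (c0=5, c1=5)

first divergence at macro-step: 1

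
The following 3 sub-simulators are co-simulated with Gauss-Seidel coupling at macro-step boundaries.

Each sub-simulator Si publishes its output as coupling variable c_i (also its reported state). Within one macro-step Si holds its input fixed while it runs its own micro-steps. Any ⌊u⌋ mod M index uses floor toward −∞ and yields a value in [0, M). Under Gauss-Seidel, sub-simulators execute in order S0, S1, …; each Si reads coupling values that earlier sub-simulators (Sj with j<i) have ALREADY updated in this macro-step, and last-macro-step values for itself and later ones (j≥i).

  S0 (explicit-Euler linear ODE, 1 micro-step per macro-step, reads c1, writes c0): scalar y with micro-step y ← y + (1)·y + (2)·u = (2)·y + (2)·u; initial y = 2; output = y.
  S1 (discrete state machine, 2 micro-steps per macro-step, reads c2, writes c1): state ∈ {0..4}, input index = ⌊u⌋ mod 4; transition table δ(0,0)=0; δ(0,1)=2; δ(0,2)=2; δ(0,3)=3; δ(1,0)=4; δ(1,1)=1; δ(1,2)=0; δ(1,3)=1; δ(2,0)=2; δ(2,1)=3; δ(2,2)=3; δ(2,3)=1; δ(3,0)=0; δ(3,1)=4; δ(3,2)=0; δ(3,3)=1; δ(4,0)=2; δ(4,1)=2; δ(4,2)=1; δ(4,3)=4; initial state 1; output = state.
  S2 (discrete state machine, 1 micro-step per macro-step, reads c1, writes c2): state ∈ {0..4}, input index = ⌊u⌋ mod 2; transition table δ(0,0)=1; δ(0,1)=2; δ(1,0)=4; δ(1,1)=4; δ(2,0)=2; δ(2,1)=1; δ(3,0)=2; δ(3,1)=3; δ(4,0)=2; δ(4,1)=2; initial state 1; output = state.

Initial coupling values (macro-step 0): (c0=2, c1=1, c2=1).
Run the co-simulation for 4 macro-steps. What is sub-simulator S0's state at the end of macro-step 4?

macro 1: S0 reads c1=1 → after 1×micro: 6; S1 reads c2=1 → after 2×micro: 1; S2 reads c1=1 → after 1×micro: 4 ⇒ (c0=6, c1=1, c2=4)
macro 2: S0 reads c1=1 → after 1×micro: 14; S1 reads c2=4 → after 2×micro: 2; S2 reads c1=2 → after 1×micro: 2 ⇒ (c0=14, c1=2, c2=2)
macro 3: S0 reads c1=2 → after 1×micro: 32; S1 reads c2=2 → after 2×micro: 0; S2 reads c1=0 → after 1×micro: 2 ⇒ (c0=32, c1=0, c2=2)
macro 4: S0 reads c1=0 → after 1×micro: 64; S1 reads c2=2 → after 2×micro: 3; S2 reads c1=3 → after 1×micro: 1 ⇒ (c0=64, c1=3, c2=1)

S0 state at macro-step 4 = 64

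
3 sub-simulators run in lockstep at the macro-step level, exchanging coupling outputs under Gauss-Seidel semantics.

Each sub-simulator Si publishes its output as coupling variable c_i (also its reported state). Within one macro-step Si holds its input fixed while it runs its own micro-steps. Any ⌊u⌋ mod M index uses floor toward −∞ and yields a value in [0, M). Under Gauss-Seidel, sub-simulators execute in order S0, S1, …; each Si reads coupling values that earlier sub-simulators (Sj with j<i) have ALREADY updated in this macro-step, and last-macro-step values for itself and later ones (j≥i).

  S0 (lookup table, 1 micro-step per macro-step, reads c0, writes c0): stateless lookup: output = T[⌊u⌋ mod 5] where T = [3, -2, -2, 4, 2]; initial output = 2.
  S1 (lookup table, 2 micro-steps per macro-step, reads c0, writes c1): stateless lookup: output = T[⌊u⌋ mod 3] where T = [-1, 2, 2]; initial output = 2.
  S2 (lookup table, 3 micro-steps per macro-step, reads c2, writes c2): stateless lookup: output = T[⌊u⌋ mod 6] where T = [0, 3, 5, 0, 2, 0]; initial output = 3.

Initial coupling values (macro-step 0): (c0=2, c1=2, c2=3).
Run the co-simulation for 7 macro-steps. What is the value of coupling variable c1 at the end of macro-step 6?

macro 1: S0 reads c0=2 → after 1×micro: -2; S1 reads c0=-2 → after 2×micro: 2; S2 reads c2=3 → after 3×micro: 0 ⇒ (c0=-2, c1=2, c2=0)
macro 2: S0 reads c0=-2 → after 1×micro: 4; S1 reads c0=4 → after 2×micro: 2; S2 reads c2=0 → after 3×micro: 0 ⇒ (c0=4, c1=2, c2=0)
macro 3: S0 reads c0=4 → after 1×micro: 2; S1 reads c0=2 → after 2×micro: 2; S2 reads c2=0 → after 3×micro: 0 ⇒ (c0=2, c1=2, c2=0)
macro 4: S0 reads c0=2 → after 1×micro: -2; S1 reads c0=-2 → after 2×micro: 2; S2 reads c2=0 → after 3×micro: 0 ⇒ (c0=-2, c1=2, c2=0)
macro 5: S0 reads c0=-2 → after 1×micro: 4; S1 reads c0=4 → after 2×micro: 2; S2 reads c2=0 → after 3×micro: 0 ⇒ (c0=4, c1=2, c2=0)
macro 6: S0 reads c0=4 → after 1×micro: 2; S1 reads c0=2 → after 2×micro: 2; S2 reads c2=0 → after 3×micro: 0 ⇒ (c0=2, c1=2, c2=0)
macro 7: S0 reads c0=2 → after 1×micro: -2; S1 reads c0=-2 → after 2×micro: 2; S2 reads c2=0 → after 3×micro: 0 ⇒ (c0=-2, c1=2, c2=0)

c1 at macro-step 6 = 2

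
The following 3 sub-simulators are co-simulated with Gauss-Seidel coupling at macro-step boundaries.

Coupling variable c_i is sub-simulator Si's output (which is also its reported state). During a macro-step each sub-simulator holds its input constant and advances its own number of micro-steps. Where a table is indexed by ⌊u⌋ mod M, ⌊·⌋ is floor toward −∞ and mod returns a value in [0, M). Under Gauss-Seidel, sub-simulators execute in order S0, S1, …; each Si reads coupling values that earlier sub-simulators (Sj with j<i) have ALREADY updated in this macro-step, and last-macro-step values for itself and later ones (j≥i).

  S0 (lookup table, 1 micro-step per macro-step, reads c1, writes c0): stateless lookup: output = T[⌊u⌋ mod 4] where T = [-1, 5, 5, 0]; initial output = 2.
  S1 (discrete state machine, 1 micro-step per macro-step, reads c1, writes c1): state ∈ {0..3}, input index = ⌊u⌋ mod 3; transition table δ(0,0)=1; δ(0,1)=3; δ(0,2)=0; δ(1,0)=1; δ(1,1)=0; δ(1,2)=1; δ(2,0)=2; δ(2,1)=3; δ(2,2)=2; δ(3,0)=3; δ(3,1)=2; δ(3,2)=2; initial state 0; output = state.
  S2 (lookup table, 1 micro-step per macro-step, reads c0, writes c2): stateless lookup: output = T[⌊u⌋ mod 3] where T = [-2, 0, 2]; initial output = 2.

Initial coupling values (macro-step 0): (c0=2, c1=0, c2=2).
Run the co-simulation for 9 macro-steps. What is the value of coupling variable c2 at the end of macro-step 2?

macro 1: S0 reads c1=0 → after 1×micro: -1; S1 reads c1=0 → after 1×micro: 1; S2 reads c0=-1 → after 1×micro: 2 ⇒ (c0=-1, c1=1, c2=2)
macro 2: S0 reads c1=1 → after 1×micro: 5; S1 reads c1=1 → after 1×micro: 0; S2 reads c0=5 → after 1×micro: 2 ⇒ (c0=5, c1=0, c2=2)
macro 3: S0 reads c1=0 → after 1×micro: -1; S1 reads c1=0 → after 1×micro: 1; S2 reads c0=-1 → after 1×micro: 2 ⇒ (c0=-1, c1=1, c2=2)
macro 4: S0 reads c1=1 → after 1×micro: 5; S1 reads c1=1 → after 1×micro: 0; S2 reads c0=5 → after 1×micro: 2 ⇒ (c0=5, c1=0, c2=2)
macro 5: S0 reads c1=0 → after 1×micro: -1; S1 reads c1=0 → after 1×micro: 1; S2 reads c0=-1 → after 1×micro: 2 ⇒ (c0=-1, c1=1, c2=2)
macro 6: S0 reads c1=1 → after 1×micro: 5; S1 reads c1=1 → after 1×micro: 0; S2 reads c0=5 → after 1×micro: 2 ⇒ (c0=5, c1=0, c2=2)
macro 7: S0 reads c1=0 → after 1×micro: -1; S1 reads c1=0 → after 1×micro: 1; S2 reads c0=-1 → after 1×micro: 2 ⇒ (c0=-1, c1=1, c2=2)
macro 8: S0 reads c1=1 → after 1×micro: 5; S1 reads c1=1 → after 1×micro: 0; S2 reads c0=5 → after 1×micro: 2 ⇒ (c0=5, c1=0, c2=2)
macro 9: S0 reads c1=0 → after 1×micro: -1; S1 reads c1=0 → after 1×micro: 1; S2 reads c0=-1 → after 1×micro: 2 ⇒ (c0=-1, c1=1, c2=2)

c2 at macro-step 2 = 2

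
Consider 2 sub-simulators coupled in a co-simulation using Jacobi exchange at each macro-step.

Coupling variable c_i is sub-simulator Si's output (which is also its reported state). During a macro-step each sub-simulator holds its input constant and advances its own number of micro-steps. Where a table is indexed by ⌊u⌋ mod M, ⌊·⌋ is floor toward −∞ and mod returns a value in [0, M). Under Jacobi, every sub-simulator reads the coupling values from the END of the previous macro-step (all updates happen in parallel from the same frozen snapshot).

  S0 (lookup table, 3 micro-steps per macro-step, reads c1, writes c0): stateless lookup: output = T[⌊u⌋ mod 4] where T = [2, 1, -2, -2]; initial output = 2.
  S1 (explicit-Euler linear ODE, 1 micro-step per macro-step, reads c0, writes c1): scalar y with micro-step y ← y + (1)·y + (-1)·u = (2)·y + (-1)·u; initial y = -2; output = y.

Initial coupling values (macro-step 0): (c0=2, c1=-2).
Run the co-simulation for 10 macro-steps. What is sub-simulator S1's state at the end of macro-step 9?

S1 state at macro-step 9 = -1026

macro 1: S0 reads c1=-2 → after 3×micro: -2; S1 reads c0=2 → after 1×micro: -6 ⇒ (c0=-2, c1=-6)
macro 2: S0 reads c1=-6 → after 3×micro: -2; S1 reads c0=-2 → after 1×micro: -10 ⇒ (c0=-2, c1=-10)
macro 3: S0 reads c1=-10 → after 3×micro: -2; S1 reads c0=-2 → after 1×micro: -18 ⇒ (c0=-2, c1=-18)
macro 4: S0 reads c1=-18 → after 3×micro: -2; S1 reads c0=-2 → after 1×micro: -34 ⇒ (c0=-2, c1=-34)
macro 5: S0 reads c1=-34 → after 3×micro: -2; S1 reads c0=-2 → after 1×micro: -66 ⇒ (c0=-2, c1=-66)
macro 6: S0 reads c1=-66 → after 3×micro: -2; S1 reads c0=-2 → after 1×micro: -130 ⇒ (c0=-2, c1=-130)
macro 7: S0 reads c1=-130 → after 3×micro: -2; S1 reads c0=-2 → after 1×micro: -258 ⇒ (c0=-2, c1=-258)
macro 8: S0 reads c1=-258 → after 3×micro: -2; S1 reads c0=-2 → after 1×micro: -514 ⇒ (c0=-2, c1=-514)
macro 9: S0 reads c1=-514 → after 3×micro: -2; S1 reads c0=-2 → after 1×micro: -1026 ⇒ (c0=-2, c1=-1026)
macro 10: S0 reads c1=-1026 → after 3×micro: -2; S1 reads c0=-2 → after 1×micro: -2050 ⇒ (c0=-2, c1=-2050)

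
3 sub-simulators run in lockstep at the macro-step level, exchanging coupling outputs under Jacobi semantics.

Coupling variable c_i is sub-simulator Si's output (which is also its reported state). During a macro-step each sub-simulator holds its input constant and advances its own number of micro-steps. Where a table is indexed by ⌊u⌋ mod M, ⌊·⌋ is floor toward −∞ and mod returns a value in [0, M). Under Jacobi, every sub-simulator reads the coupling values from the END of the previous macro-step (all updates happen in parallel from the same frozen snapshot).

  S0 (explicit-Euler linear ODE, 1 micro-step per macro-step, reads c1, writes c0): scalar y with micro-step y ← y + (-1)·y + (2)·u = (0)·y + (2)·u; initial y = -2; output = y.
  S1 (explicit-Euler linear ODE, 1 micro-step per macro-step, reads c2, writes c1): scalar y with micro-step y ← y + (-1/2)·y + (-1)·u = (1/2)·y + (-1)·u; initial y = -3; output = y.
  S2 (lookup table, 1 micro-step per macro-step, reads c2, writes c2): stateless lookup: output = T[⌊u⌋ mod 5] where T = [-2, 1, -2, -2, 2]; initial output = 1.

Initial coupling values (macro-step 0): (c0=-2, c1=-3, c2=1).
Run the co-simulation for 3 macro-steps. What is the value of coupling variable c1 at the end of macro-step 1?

c1 at macro-step 1 = -5/2

macro 1: S0 reads c1=-3 → after 1×micro: -6; S1 reads c2=1 → after 1×micro: -5/2; S2 reads c2=1 → after 1×micro: 1 ⇒ (c0=-6, c1=-5/2, c2=1)
macro 2: S0 reads c1=-5/2 → after 1×micro: -5; S1 reads c2=1 → after 1×micro: -9/4; S2 reads c2=1 → after 1×micro: 1 ⇒ (c0=-5, c1=-9/4, c2=1)
macro 3: S0 reads c1=-9/4 → after 1×micro: -9/2; S1 reads c2=1 → after 1×micro: -17/8; S2 reads c2=1 → after 1×micro: 1 ⇒ (c0=-9/2, c1=-17/8, c2=1)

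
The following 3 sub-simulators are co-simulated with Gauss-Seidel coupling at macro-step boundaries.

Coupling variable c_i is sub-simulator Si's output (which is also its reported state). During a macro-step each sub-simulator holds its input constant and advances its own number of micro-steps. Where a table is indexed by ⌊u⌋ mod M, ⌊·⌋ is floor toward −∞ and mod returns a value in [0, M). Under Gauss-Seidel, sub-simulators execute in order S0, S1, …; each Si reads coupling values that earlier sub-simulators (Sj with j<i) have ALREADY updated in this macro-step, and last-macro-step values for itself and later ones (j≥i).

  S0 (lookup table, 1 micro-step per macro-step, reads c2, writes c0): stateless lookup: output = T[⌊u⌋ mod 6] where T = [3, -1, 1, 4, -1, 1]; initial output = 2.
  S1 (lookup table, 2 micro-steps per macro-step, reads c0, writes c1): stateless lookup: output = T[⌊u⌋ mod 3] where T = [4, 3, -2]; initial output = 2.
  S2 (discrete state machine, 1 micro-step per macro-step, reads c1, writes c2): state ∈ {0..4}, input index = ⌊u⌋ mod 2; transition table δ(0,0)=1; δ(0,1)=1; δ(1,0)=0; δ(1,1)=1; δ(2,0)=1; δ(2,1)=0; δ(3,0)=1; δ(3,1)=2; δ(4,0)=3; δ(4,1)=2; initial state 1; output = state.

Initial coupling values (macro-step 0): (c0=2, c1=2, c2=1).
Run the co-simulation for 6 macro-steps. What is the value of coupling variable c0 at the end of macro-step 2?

macro 1: S0 reads c2=1 → after 1×micro: -1; S1 reads c0=-1 → after 2×micro: -2; S2 reads c1=-2 → after 1×micro: 0 ⇒ (c0=-1, c1=-2, c2=0)
macro 2: S0 reads c2=0 → after 1×micro: 3; S1 reads c0=3 → after 2×micro: 4; S2 reads c1=4 → after 1×micro: 1 ⇒ (c0=3, c1=4, c2=1)
macro 3: S0 reads c2=1 → after 1×micro: -1; S1 reads c0=-1 → after 2×micro: -2; S2 reads c1=-2 → after 1×micro: 0 ⇒ (c0=-1, c1=-2, c2=0)
macro 4: S0 reads c2=0 → after 1×micro: 3; S1 reads c0=3 → after 2×micro: 4; S2 reads c1=4 → after 1×micro: 1 ⇒ (c0=3, c1=4, c2=1)
macro 5: S0 reads c2=1 → after 1×micro: -1; S1 reads c0=-1 → after 2×micro: -2; S2 reads c1=-2 → after 1×micro: 0 ⇒ (c0=-1, c1=-2, c2=0)
macro 6: S0 reads c2=0 → after 1×micro: 3; S1 reads c0=3 → after 2×micro: 4; S2 reads c1=4 → after 1×micro: 1 ⇒ (c0=3, c1=4, c2=1)

c0 at macro-step 2 = 3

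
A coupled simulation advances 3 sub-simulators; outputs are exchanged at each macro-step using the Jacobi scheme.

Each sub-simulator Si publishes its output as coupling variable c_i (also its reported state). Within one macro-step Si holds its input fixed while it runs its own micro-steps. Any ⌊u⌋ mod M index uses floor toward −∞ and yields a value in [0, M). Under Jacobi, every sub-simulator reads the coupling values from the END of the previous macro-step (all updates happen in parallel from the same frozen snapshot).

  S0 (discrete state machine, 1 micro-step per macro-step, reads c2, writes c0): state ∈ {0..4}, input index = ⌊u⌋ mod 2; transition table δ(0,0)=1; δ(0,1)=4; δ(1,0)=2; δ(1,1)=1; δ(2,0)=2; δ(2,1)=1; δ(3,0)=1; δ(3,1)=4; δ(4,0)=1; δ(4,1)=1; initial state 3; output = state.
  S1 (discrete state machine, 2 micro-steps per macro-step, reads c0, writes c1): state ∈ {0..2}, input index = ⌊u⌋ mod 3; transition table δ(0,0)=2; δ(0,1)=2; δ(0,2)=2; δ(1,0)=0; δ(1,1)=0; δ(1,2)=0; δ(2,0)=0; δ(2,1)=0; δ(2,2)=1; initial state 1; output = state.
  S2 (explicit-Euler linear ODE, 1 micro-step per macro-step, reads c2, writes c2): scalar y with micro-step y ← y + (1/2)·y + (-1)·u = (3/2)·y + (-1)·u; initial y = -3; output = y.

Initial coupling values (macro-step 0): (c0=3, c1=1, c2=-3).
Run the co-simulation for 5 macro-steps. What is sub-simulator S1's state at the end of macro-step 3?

S1 state at macro-step 3 = 2

macro 1: S0 reads c2=-3 → after 1×micro: 4; S1 reads c0=3 → after 2×micro: 2; S2 reads c2=-3 → after 1×micro: -3/2 ⇒ (c0=4, c1=2, c2=-3/2)
macro 2: S0 reads c2=-3/2 → after 1×micro: 1; S1 reads c0=4 → after 2×micro: 2; S2 reads c2=-3/2 → after 1×micro: -3/4 ⇒ (c0=1, c1=2, c2=-3/4)
macro 3: S0 reads c2=-3/4 → after 1×micro: 1; S1 reads c0=1 → after 2×micro: 2; S2 reads c2=-3/4 → after 1×micro: -3/8 ⇒ (c0=1, c1=2, c2=-3/8)
macro 4: S0 reads c2=-3/8 → after 1×micro: 1; S1 reads c0=1 → after 2×micro: 2; S2 reads c2=-3/8 → after 1×micro: -3/16 ⇒ (c0=1, c1=2, c2=-3/16)
macro 5: S0 reads c2=-3/16 → after 1×micro: 1; S1 reads c0=1 → after 2×micro: 2; S2 reads c2=-3/16 → after 1×micro: -3/32 ⇒ (c0=1, c1=2, c2=-3/32)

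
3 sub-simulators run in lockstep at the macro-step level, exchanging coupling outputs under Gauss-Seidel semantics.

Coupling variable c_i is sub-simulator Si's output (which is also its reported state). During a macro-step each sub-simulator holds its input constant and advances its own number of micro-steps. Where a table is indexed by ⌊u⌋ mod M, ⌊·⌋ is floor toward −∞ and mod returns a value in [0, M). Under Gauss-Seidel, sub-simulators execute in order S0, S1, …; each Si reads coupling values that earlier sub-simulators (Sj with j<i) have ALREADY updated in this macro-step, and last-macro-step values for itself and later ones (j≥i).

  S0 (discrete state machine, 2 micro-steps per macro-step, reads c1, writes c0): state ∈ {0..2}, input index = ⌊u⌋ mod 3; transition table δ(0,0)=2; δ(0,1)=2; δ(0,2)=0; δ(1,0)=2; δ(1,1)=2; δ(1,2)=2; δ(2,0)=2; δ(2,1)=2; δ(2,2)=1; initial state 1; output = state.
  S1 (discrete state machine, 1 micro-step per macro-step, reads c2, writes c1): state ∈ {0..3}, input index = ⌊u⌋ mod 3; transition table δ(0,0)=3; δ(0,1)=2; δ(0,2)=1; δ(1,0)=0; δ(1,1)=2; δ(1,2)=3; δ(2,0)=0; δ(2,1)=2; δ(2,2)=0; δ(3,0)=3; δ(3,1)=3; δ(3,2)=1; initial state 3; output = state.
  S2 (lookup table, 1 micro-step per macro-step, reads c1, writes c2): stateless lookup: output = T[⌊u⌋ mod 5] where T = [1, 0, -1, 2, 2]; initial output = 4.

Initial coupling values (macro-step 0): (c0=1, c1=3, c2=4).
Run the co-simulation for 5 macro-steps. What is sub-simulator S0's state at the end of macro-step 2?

macro 1: S0 reads c1=3 → after 2×micro: 2; S1 reads c2=4 → after 1×micro: 3; S2 reads c1=3 → after 1×micro: 2 ⇒ (c0=2, c1=3, c2=2)
macro 2: S0 reads c1=3 → after 2×micro: 2; S1 reads c2=2 → after 1×micro: 1; S2 reads c1=1 → after 1×micro: 0 ⇒ (c0=2, c1=1, c2=0)
macro 3: S0 reads c1=1 → after 2×micro: 2; S1 reads c2=0 → after 1×micro: 0; S2 reads c1=0 → after 1×micro: 1 ⇒ (c0=2, c1=0, c2=1)
macro 4: S0 reads c1=0 → after 2×micro: 2; S1 reads c2=1 → after 1×micro: 2; S2 reads c1=2 → after 1×micro: -1 ⇒ (c0=2, c1=2, c2=-1)
macro 5: S0 reads c1=2 → after 2×micro: 2; S1 reads c2=-1 → after 1×micro: 0; S2 reads c1=0 → after 1×micro: 1 ⇒ (c0=2, c1=0, c2=1)

S0 state at macro-step 2 = 2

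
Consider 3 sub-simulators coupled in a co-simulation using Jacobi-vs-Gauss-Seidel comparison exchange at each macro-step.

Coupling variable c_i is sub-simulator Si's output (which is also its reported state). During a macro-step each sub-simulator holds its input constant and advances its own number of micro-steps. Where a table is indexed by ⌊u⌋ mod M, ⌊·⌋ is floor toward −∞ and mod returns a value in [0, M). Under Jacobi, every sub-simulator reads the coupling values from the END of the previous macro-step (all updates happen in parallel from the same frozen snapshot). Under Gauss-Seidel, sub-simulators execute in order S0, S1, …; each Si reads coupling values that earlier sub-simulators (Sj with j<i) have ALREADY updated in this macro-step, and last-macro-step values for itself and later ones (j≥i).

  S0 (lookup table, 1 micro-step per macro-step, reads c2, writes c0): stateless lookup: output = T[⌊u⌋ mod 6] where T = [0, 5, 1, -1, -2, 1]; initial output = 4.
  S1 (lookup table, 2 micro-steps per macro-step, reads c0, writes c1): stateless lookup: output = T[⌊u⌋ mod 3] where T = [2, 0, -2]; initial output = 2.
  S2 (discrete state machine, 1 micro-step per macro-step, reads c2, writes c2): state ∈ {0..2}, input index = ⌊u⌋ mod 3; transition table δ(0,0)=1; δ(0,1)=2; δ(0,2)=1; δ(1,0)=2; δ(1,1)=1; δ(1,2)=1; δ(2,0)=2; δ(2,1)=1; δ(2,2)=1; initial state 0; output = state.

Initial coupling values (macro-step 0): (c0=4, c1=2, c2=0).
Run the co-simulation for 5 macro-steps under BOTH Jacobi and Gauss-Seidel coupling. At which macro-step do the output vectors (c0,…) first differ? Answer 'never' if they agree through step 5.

first divergence at macro-step: 1

[Jacobi] macro 1: S0 reads c2=0 → after 1×micro: 0; S1 reads c0=4 → after 2×micro: 0; S2 reads c2=0 → after 1×micro: 1 ⇒ (c0=0, c1=0, c2=1)
[Jacobi] macro 2: S0 reads c2=1 → after 1×micro: 5; S1 reads c0=0 → after 2×micro: 2; S2 reads c2=1 → after 1×micro: 1 ⇒ (c0=5, c1=2, c2=1)
[Jacobi] macro 3: S0 reads c2=1 → after 1×micro: 5; S1 reads c0=5 → after 2×micro: -2; S2 reads c2=1 → after 1×micro: 1 ⇒ (c0=5, c1=-2, c2=1)
[Jacobi] macro 4: S0 reads c2=1 → after 1×micro: 5; S1 reads c0=5 → after 2×micro: -2; S2 reads c2=1 → after 1×micro: 1 ⇒ (c0=5, c1=-2, c2=1)
[Jacobi] macro 5: S0 reads c2=1 → after 1×micro: 5; S1 reads c0=5 → after 2×micro: -2; S2 reads c2=1 → after 1×micro: 1 ⇒ (c0=5, c1=-2, c2=1)
[Gauss-Seidel] macro 1: S0 reads c2=0 → after 1×micro: 0; S1 reads c0=0 → after 2×micro: 2; S2 reads c2=0 → after 1×micro: 1 ⇒ (c0=0, c1=2, c2=1)
[Gauss-Seidel] macro 2: S0 reads c2=1 → after 1×micro: 5; S1 reads c0=5 → after 2×micro: -2; S2 reads c2=1 → after 1×micro: 1 ⇒ (c0=5, c1=-2, c2=1)
[Gauss-Seidel] macro 3: S0 reads c2=1 → after 1×micro: 5; S1 reads c0=5 → after 2×micro: -2; S2 reads c2=1 → after 1×micro: 1 ⇒ (c0=5, c1=-2, c2=1)
[Gauss-Seidel] macro 4: S0 reads c2=1 → after 1×micro: 5; S1 reads c0=5 → after 2×micro: -2; S2 reads c2=1 → after 1×micro: 1 ⇒ (c0=5, c1=-2, c2=1)
[Gauss-Seidel] macro 5: S0 reads c2=1 → after 1×micro: 5; S1 reads c0=5 → after 2×micro: -2; S2 reads c2=1 → after 1×micro: 1 ⇒ (c0=5, c1=-2, c2=1)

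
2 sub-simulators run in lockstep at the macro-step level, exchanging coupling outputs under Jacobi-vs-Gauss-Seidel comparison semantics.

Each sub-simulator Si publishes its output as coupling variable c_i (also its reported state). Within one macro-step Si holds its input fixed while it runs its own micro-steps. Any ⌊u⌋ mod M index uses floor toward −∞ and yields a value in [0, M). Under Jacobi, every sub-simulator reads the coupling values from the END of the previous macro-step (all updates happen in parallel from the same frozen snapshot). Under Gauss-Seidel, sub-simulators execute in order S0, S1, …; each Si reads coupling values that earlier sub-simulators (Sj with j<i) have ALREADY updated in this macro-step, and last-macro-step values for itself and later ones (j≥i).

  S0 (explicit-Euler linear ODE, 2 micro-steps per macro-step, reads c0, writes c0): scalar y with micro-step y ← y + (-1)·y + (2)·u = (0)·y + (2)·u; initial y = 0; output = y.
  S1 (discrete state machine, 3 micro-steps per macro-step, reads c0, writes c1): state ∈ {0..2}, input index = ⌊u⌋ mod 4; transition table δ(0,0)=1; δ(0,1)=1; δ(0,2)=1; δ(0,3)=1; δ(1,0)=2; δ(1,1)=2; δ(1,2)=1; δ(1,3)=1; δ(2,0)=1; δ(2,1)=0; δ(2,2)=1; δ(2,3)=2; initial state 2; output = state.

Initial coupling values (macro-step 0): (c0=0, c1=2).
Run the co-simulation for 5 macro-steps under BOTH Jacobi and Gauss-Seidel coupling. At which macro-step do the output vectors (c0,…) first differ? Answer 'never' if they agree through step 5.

[Jacobi] macro 1: S0 reads c0=0 → after 2×micro: 0; S1 reads c0=0 → after 3×micro: 1 ⇒ (c0=0, c1=1)
[Jacobi] macro 2: S0 reads c0=0 → after 2×micro: 0; S1 reads c0=0 → after 3×micro: 2 ⇒ (c0=0, c1=2)
[Jacobi] macro 3: S0 reads c0=0 → after 2×micro: 0; S1 reads c0=0 → after 3×micro: 1 ⇒ (c0=0, c1=1)
[Jacobi] macro 4: S0 reads c0=0 → after 2×micro: 0; S1 reads c0=0 → after 3×micro: 2 ⇒ (c0=0, c1=2)
[Jacobi] macro 5: S0 reads c0=0 → after 2×micro: 0; S1 reads c0=0 → after 3×micro: 1 ⇒ (c0=0, c1=1)
[Gauss-Seidel] macro 1: S0 reads c0=0 → after 2×micro: 0; S1 reads c0=0 → after 3×micro: 1 ⇒ (c0=0, c1=1)
[Gauss-Seidel] macro 2: S0 reads c0=0 → after 2×micro: 0; S1 reads c0=0 → after 3×micro: 2 ⇒ (c0=0, c1=2)
[Gauss-Seidel] macro 3: S0 reads c0=0 → after 2×micro: 0; S1 reads c0=0 → after 3×micro: 1 ⇒ (c0=0, c1=1)
[Gauss-Seidel] macro 4: S0 reads c0=0 → after 2×micro: 0; S1 reads c0=0 → after 3×micro: 2 ⇒ (c0=0, c1=2)
[Gauss-Seidel] macro 5: S0 reads c0=0 → after 2×micro: 0; S1 reads c0=0 → after 3×micro: 1 ⇒ (c0=0, c1=1)

first divergence at macro-step: never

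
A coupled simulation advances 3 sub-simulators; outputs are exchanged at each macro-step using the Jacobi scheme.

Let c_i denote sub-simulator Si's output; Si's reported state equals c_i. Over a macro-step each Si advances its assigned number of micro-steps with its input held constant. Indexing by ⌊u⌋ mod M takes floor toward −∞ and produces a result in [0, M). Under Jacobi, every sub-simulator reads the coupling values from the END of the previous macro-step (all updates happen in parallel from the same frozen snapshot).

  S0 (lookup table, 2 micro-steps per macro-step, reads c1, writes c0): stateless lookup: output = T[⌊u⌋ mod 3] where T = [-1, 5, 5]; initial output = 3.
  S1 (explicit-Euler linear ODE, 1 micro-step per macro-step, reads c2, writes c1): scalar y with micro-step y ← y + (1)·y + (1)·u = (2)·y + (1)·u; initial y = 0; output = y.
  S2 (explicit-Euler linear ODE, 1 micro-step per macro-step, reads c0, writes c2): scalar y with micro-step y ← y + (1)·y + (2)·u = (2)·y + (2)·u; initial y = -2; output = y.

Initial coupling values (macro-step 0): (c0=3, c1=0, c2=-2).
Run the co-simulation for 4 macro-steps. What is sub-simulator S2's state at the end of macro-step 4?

S2 state at macro-step 4 = 38

macro 1: S0 reads c1=0 → after 2×micro: -1; S1 reads c2=-2 → after 1×micro: -2; S2 reads c0=3 → after 1×micro: 2 ⇒ (c0=-1, c1=-2, c2=2)
macro 2: S0 reads c1=-2 → after 2×micro: 5; S1 reads c2=2 → after 1×micro: -2; S2 reads c0=-1 → after 1×micro: 2 ⇒ (c0=5, c1=-2, c2=2)
macro 3: S0 reads c1=-2 → after 2×micro: 5; S1 reads c2=2 → after 1×micro: -2; S2 reads c0=5 → after 1×micro: 14 ⇒ (c0=5, c1=-2, c2=14)
macro 4: S0 reads c1=-2 → after 2×micro: 5; S1 reads c2=14 → after 1×micro: 10; S2 reads c0=5 → after 1×micro: 38 ⇒ (c0=5, c1=10, c2=38)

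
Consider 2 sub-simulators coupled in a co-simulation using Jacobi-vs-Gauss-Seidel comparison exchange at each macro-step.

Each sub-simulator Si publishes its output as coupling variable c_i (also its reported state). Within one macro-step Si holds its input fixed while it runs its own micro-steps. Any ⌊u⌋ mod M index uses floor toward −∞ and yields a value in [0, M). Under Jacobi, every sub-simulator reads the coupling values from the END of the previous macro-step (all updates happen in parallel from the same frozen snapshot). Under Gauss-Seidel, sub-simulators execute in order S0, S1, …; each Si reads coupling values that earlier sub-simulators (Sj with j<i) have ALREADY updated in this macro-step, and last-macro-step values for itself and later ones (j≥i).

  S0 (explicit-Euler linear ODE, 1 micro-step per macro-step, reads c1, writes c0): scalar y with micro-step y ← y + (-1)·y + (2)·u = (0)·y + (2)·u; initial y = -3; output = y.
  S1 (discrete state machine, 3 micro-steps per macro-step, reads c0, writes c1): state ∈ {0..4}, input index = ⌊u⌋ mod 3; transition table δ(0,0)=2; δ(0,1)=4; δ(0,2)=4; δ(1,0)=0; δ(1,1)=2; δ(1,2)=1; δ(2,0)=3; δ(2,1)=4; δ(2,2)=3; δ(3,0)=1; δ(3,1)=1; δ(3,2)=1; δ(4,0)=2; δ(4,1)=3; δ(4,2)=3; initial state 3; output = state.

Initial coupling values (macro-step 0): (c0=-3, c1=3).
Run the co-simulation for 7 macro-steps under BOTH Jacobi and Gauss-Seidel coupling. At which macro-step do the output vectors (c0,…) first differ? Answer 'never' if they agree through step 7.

first divergence at macro-step: 2

[Jacobi] macro 1: S0 reads c1=3 → after 1×micro: 6; S1 reads c0=-3 → after 3×micro: 2 ⇒ (c0=6, c1=2)
[Jacobi] macro 2: S0 reads c1=2 → after 1×micro: 4; S1 reads c0=6 → after 3×micro: 0 ⇒ (c0=4, c1=0)
[Jacobi] macro 3: S0 reads c1=0 → after 1×micro: 0; S1 reads c0=4 → after 3×micro: 1 ⇒ (c0=0, c1=1)
[Jacobi] macro 4: S0 reads c1=1 → after 1×micro: 2; S1 reads c0=0 → after 3×micro: 3 ⇒ (c0=2, c1=3)
[Jacobi] macro 5: S0 reads c1=3 → after 1×micro: 6; S1 reads c0=2 → after 3×micro: 1 ⇒ (c0=6, c1=1)
[Jacobi] macro 6: S0 reads c1=1 → after 1×micro: 2; S1 reads c0=6 → after 3×micro: 3 ⇒ (c0=2, c1=3)
[Jacobi] macro 7: S0 reads c1=3 → after 1×micro: 6; S1 reads c0=2 → after 3×micro: 1 ⇒ (c0=6, c1=1)
[Gauss-Seidel] macro 1: S0 reads c1=3 → after 1×micro: 6; S1 reads c0=6 → after 3×micro: 2 ⇒ (c0=6, c1=2)
[Gauss-Seidel] macro 2: S0 reads c1=2 → after 1×micro: 4; S1 reads c0=4 → after 3×micro: 1 ⇒ (c0=4, c1=1)
[Gauss-Seidel] macro 3: S0 reads c1=1 → after 1×micro: 2; S1 reads c0=2 → after 3×micro: 1 ⇒ (c0=2, c1=1)
[Gauss-Seidel] macro 4: S0 reads c1=1 → after 1×micro: 2; S1 reads c0=2 → after 3×micro: 1 ⇒ (c0=2, c1=1)
[Gauss-Seidel] macro 5: S0 reads c1=1 → after 1×micro: 2; S1 reads c0=2 → after 3×micro: 1 ⇒ (c0=2, c1=1)
[Gauss-Seidel] macro 6: S0 reads c1=1 → after 1×micro: 2; S1 reads c0=2 → after 3×micro: 1 ⇒ (c0=2, c1=1)
[Gauss-Seidel] macro 7: S0 reads c1=1 → after 1×micro: 2; S1 reads c0=2 → after 3×micro: 1 ⇒ (c0=2, c1=1)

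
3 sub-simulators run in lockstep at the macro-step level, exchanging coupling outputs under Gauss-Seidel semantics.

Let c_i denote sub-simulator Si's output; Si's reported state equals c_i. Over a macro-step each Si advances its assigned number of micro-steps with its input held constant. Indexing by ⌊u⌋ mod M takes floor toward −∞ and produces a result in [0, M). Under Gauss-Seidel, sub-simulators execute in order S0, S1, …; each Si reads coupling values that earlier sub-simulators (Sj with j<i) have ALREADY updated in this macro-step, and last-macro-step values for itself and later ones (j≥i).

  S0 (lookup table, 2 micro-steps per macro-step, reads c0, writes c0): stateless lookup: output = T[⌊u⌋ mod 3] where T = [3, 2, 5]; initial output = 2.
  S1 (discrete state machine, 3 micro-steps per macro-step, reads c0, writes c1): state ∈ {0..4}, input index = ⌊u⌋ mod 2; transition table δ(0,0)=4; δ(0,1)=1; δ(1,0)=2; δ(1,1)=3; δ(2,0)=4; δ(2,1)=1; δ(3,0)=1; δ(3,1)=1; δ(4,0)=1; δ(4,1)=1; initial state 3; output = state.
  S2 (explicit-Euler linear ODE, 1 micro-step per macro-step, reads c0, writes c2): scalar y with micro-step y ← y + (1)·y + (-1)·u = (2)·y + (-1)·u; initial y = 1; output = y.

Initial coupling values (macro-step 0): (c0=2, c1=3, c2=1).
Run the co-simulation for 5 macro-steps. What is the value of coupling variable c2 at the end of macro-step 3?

c2 at macro-step 3 = -27

macro 1: S0 reads c0=2 → after 2×micro: 5; S1 reads c0=5 → after 3×micro: 1; S2 reads c0=5 → after 1×micro: -3 ⇒ (c0=5, c1=1, c2=-3)
macro 2: S0 reads c0=5 → after 2×micro: 5; S1 reads c0=5 → after 3×micro: 3; S2 reads c0=5 → after 1×micro: -11 ⇒ (c0=5, c1=3, c2=-11)
macro 3: S0 reads c0=5 → after 2×micro: 5; S1 reads c0=5 → after 3×micro: 1; S2 reads c0=5 → after 1×micro: -27 ⇒ (c0=5, c1=1, c2=-27)
macro 4: S0 reads c0=5 → after 2×micro: 5; S1 reads c0=5 → after 3×micro: 3; S2 reads c0=5 → after 1×micro: -59 ⇒ (c0=5, c1=3, c2=-59)
macro 5: S0 reads c0=5 → after 2×micro: 5; S1 reads c0=5 → after 3×micro: 1; S2 reads c0=5 → after 1×micro: -123 ⇒ (c0=5, c1=1, c2=-123)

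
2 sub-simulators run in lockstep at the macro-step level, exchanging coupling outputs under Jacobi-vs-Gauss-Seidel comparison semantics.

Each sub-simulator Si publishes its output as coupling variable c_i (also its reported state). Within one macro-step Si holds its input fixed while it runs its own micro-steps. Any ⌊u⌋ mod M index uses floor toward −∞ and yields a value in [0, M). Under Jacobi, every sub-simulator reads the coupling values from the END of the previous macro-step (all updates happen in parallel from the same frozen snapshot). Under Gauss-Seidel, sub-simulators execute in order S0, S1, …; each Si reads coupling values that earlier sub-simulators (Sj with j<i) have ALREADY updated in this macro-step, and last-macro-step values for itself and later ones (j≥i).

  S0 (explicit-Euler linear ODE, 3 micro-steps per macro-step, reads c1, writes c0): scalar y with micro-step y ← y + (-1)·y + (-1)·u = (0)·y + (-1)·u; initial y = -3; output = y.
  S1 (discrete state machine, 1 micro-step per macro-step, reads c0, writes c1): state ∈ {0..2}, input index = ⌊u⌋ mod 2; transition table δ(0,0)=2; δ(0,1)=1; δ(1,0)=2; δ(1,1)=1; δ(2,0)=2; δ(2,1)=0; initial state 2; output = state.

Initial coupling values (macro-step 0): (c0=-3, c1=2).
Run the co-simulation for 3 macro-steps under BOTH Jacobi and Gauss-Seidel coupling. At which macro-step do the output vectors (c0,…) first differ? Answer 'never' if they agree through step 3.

first divergence at macro-step: 1

[Jacobi] macro 1: S0 reads c1=2 → after 3×micro: -2; S1 reads c0=-3 → after 1×micro: 0 ⇒ (c0=-2, c1=0)
[Jacobi] macro 2: S0 reads c1=0 → after 3×micro: 0; S1 reads c0=-2 → after 1×micro: 2 ⇒ (c0=0, c1=2)
[Jacobi] macro 3: S0 reads c1=2 → after 3×micro: -2; S1 reads c0=0 → after 1×micro: 2 ⇒ (c0=-2, c1=2)
[Gauss-Seidel] macro 1: S0 reads c1=2 → after 3×micro: -2; S1 reads c0=-2 → after 1×micro: 2 ⇒ (c0=-2, c1=2)
[Gauss-Seidel] macro 2: S0 reads c1=2 → after 3×micro: -2; S1 reads c0=-2 → after 1×micro: 2 ⇒ (c0=-2, c1=2)
[Gauss-Seidel] macro 3: S0 reads c1=2 → after 3×micro: -2; S1 reads c0=-2 → after 1×micro: 2 ⇒ (c0=-2, c1=2)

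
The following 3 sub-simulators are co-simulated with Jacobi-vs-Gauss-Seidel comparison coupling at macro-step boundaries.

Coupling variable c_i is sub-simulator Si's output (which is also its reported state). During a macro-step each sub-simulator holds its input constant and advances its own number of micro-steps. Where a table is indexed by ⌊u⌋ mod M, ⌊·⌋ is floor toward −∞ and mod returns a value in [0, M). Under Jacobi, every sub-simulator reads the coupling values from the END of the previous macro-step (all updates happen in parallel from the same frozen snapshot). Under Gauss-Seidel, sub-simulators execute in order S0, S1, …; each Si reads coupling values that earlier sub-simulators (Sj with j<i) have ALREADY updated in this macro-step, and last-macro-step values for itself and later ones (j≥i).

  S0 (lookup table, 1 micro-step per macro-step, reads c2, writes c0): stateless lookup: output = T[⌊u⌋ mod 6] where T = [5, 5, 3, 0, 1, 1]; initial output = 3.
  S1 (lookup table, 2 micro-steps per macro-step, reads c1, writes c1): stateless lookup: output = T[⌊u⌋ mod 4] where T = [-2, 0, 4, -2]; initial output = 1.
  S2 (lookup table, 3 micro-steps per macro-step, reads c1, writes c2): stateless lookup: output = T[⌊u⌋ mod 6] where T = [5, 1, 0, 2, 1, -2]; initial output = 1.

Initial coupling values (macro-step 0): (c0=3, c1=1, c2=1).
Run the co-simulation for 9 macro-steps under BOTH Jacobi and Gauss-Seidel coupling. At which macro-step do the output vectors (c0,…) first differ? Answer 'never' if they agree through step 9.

[Jacobi] macro 1: S0 reads c2=1 → after 1×micro: 5; S1 reads c1=1 → after 2×micro: 0; S2 reads c1=1 → after 3×micro: 1 ⇒ (c0=5, c1=0, c2=1)
[Jacobi] macro 2: S0 reads c2=1 → after 1×micro: 5; S1 reads c1=0 → after 2×micro: -2; S2 reads c1=0 → after 3×micro: 5 ⇒ (c0=5, c1=-2, c2=5)
[Jacobi] macro 3: S0 reads c2=5 → after 1×micro: 1; S1 reads c1=-2 → after 2×micro: 4; S2 reads c1=-2 → after 3×micro: 1 ⇒ (c0=1, c1=4, c2=1)
[Jacobi] macro 4: S0 reads c2=1 → after 1×micro: 5; S1 reads c1=4 → after 2×micro: -2; S2 reads c1=4 → after 3×micro: 1 ⇒ (c0=5, c1=-2, c2=1)
[Jacobi] macro 5: S0 reads c2=1 → after 1×micro: 5; S1 reads c1=-2 → after 2×micro: 4; S2 reads c1=-2 → after 3×micro: 1 ⇒ (c0=5, c1=4, c2=1)
[Jacobi] macro 6: S0 reads c2=1 → after 1×micro: 5; S1 reads c1=4 → after 2×micro: -2; S2 reads c1=4 → after 3×micro: 1 ⇒ (c0=5, c1=-2, c2=1)
[Jacobi] macro 7: S0 reads c2=1 → after 1×micro: 5; S1 reads c1=-2 → after 2×micro: 4; S2 reads c1=-2 → after 3×micro: 1 ⇒ (c0=5, c1=4, c2=1)
[Jacobi] macro 8: S0 reads c2=1 → after 1×micro: 5; S1 reads c1=4 → after 2×micro: -2; S2 reads c1=4 → after 3×micro: 1 ⇒ (c0=5, c1=-2, c2=1)
[Jacobi] macro 9: S0 reads c2=1 → after 1×micro: 5; S1 reads c1=-2 → after 2×micro: 4; S2 reads c1=-2 → after 3×micro: 1 ⇒ (c0=5, c1=4, c2=1)
[Gauss-Seidel] macro 1: S0 reads c2=1 → after 1×micro: 5; S1 reads c1=1 → after 2×micro: 0; S2 reads c1=0 → after 3×micro: 5 ⇒ (c0=5, c1=0, c2=5)
[Gauss-Seidel] macro 2: S0 reads c2=5 → after 1×micro: 1; S1 reads c1=0 → after 2×micro: -2; S2 reads c1=-2 → after 3×micro: 1 ⇒ (c0=1, c1=-2, c2=1)
[Gauss-Seidel] macro 3: S0 reads c2=1 → after 1×micro: 5; S1 reads c1=-2 → after 2×micro: 4; S2 reads c1=4 → after 3×micro: 1 ⇒ (c0=5, c1=4, c2=1)
[Gauss-Seidel] macro 4: S0 reads c2=1 → after 1×micro: 5; S1 reads c1=4 → after 2×micro: -2; S2 reads c1=-2 → after 3×micro: 1 ⇒ (c0=5, c1=-2, c2=1)
[Gauss-Seidel] macro 5: S0 reads c2=1 → after 1×micro: 5; S1 reads c1=-2 → after 2×micro: 4; S2 reads c1=4 → after 3×micro: 1 ⇒ (c0=5, c1=4, c2=1)
[Gauss-Seidel] macro 6: S0 reads c2=1 → after 1×micro: 5; S1 reads c1=4 → after 2×micro: -2; S2 reads c1=-2 → after 3×micro: 1 ⇒ (c0=5, c1=-2, c2=1)
[Gauss-Seidel] macro 7: S0 reads c2=1 → after 1×micro: 5; S1 reads c1=-2 → after 2×micro: 4; S2 reads c1=4 → after 3×micro: 1 ⇒ (c0=5, c1=4, c2=1)
[Gauss-Seidel] macro 8: S0 reads c2=1 → after 1×micro: 5; S1 reads c1=4 → after 2×micro: -2; S2 reads c1=-2 → after 3×micro: 1 ⇒ (c0=5, c1=-2, c2=1)
[Gauss-Seidel] macro 9: S0 reads c2=1 → after 1×micro: 5; S1 reads c1=-2 → after 2×micro: 4; S2 reads c1=4 → after 3×micro: 1 ⇒ (c0=5, c1=4, c2=1)

first divergence at macro-step: 1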